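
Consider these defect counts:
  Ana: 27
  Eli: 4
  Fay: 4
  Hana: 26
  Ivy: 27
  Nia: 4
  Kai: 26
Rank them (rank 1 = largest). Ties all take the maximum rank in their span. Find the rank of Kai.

4

Sorted (descending): 27, 27, 26, 26, 4, 4, 4
The 2 values of 27 occupy positions 1–2 → each gets rank 2.
The 2 values of 26 occupy positions 3–4 → each gets rank 4.
The 3 values of 4 occupy positions 5–7 → each gets rank 7.
Kai has value 26 → rank 4.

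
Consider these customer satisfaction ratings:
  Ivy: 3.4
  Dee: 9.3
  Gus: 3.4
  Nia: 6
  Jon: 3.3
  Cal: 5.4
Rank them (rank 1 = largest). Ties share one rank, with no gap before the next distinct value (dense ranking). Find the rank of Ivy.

Sorted (descending): 9.3, 6, 5.4, 3.4, 3.4, 3.3
The 2 values of 3.4 share dense rank 4.
Remaining distinct values take the next consecutive integers.
Ivy has value 3.4 → rank 4.

4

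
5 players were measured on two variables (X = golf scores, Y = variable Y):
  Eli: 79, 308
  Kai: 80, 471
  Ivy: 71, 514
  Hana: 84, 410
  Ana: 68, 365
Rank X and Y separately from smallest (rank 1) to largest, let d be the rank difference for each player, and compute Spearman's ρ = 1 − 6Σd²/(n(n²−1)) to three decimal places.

Ranks of variable 1: 3, 4, 2, 5, 1
Ranks of variable 2: 1, 4, 5, 3, 2
d = r₁ − r₂: 2, 0, -3, 2, -1
d²: 4, 0, 9, 4, 1; Σd² = 18
ρ = 1 − 6·18/(5·24) = 1 − 108/120 = 0.100

0.100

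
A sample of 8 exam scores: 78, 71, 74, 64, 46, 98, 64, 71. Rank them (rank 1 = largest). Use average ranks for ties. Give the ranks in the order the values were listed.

2, 4.5, 3, 6.5, 8, 1, 6.5, 4.5

Sorted (descending): 98, 78, 74, 71, 71, 64, 64, 46
The 2 values of 71 occupy positions 4–5 → average rank (4+5)/2 = 4.5.
The 2 values of 64 occupy positions 6–7 → average rank (6+7)/2 = 6.5.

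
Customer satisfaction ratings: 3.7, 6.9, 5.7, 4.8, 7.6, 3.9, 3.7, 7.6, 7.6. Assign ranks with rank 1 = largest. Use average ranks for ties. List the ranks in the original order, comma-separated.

8.5, 4, 5, 6, 2, 7, 8.5, 2, 2

Sorted (descending): 7.6, 7.6, 7.6, 6.9, 5.7, 4.8, 3.9, 3.7, 3.7
The 3 values of 7.6 occupy positions 1–3 → average rank 2.
The 2 values of 3.7 occupy positions 8–9 → average rank (8+9)/2 = 8.5.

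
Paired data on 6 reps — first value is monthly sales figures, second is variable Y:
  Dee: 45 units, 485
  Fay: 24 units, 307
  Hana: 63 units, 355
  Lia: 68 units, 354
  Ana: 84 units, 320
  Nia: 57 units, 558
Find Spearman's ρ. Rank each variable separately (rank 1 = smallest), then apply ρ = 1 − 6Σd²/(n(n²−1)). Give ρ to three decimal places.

-0.086

Ranks of variable 1: 2, 1, 4, 5, 6, 3
Ranks of variable 2: 5, 1, 4, 3, 2, 6
d = r₁ − r₂: -3, 0, 0, 2, 4, -3
d²: 9, 0, 0, 4, 16, 9; Σd² = 38
ρ = 1 − 6·38/(6·35) = 1 − 228/210 = -0.086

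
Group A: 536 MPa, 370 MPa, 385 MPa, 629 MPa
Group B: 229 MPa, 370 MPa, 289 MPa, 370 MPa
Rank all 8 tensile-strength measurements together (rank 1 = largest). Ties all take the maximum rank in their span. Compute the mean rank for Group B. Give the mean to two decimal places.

Sorted (descending): 629, 536, 385, 370, 370, 370, 289, 229
The 3 values of 370 occupy positions 4–6 → each gets rank 6.
Group B values → pooled ranks: 229→8, 370→6, 289→7, 370→6
Mean rank = (8 + 6 + 7 + 6) / 4 = 6.75

6.75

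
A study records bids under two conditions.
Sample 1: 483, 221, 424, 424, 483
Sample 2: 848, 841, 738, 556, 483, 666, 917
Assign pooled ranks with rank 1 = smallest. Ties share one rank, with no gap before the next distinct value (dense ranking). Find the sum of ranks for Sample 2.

42

Sorted (ascending): 221, 424, 424, 483, 483, 483, 556, 666, 738, 841, 848, 917
The 2 values of 424 share dense rank 2.
The 3 values of 483 share dense rank 3.
Remaining distinct values take the next consecutive integers.
Sample 2 values → pooled ranks: 848→8, 841→7, 738→6, 556→4, 483→3, 666→5, 917→9
Rank sum = 8 + 7 + 6 + 4 + 3 + 5 + 9 = 42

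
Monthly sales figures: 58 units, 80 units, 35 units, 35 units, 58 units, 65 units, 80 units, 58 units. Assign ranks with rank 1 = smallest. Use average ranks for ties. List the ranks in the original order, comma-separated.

4, 7.5, 1.5, 1.5, 4, 6, 7.5, 4

Sorted (ascending): 35, 35, 58, 58, 58, 65, 80, 80
The 2 values of 35 occupy positions 1–2 → average rank (1+2)/2 = 1.5.
The 3 values of 58 occupy positions 3–5 → average rank 4.
The 2 values of 80 occupy positions 7–8 → average rank (7+8)/2 = 7.5.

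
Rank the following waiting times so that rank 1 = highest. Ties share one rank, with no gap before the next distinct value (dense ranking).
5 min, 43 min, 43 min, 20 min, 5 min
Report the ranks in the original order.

Sorted (descending): 43, 43, 20, 5, 5
The 2 values of 43 share dense rank 1.
The 2 values of 5 share dense rank 3.
Remaining distinct values take the next consecutive integers.

3, 1, 1, 2, 3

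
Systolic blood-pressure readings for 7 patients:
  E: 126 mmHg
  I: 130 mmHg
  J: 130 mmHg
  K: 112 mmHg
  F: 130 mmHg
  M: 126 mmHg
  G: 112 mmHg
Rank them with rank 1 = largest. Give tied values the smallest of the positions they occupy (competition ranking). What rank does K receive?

6

Sorted (descending): 130, 130, 130, 126, 126, 112, 112
The 3 values of 130 occupy positions 1–3 → each gets rank 1.
The 2 values of 126 occupy positions 4–5 → each gets rank 4.
The 2 values of 112 occupy positions 6–7 → each gets rank 6.
K has value 112 mmHg → rank 6.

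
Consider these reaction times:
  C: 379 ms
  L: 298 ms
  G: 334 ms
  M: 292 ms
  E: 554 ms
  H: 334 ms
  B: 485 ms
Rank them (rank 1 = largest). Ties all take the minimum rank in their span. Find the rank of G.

Sorted (descending): 554, 485, 379, 334, 334, 298, 292
The 2 values of 334 occupy positions 4–5 → each gets rank 4.
G has value 334 ms → rank 4.

4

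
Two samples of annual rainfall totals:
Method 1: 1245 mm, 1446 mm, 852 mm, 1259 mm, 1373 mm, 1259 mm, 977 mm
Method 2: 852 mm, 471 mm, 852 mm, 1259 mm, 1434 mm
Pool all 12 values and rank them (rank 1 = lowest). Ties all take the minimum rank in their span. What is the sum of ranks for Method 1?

49

Sorted (ascending): 471, 852, 852, 852, 977, 1245, 1259, 1259, 1259, 1373, 1434, 1446
The 3 values of 852 occupy positions 2–4 → each gets rank 2.
The 3 values of 1259 occupy positions 7–9 → each gets rank 7.
Method 1 values → pooled ranks: 1245→6, 1446→12, 852→2, 1259→7, 1373→10, 1259→7, 977→5
Rank sum = 6 + 12 + 2 + 7 + 10 + 7 + 5 = 49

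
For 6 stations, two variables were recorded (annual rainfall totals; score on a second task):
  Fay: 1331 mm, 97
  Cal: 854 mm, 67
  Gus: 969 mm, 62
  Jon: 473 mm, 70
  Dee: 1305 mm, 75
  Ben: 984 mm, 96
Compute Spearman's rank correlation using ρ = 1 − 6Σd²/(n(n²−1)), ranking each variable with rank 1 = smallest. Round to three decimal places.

0.714

Ranks of variable 1: 6, 2, 3, 1, 5, 4
Ranks of variable 2: 6, 2, 1, 3, 4, 5
d = r₁ − r₂: 0, 0, 2, -2, 1, -1
d²: 0, 0, 4, 4, 1, 1; Σd² = 10
ρ = 1 − 6·10/(6·35) = 1 − 60/210 = 0.714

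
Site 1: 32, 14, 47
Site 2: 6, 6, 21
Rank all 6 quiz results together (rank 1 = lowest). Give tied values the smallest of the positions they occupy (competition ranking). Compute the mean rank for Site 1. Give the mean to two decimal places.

Sorted (ascending): 6, 6, 14, 21, 32, 47
The 2 values of 6 occupy positions 1–2 → each gets rank 1.
Site 1 values → pooled ranks: 32→5, 14→3, 47→6
Mean rank = (5 + 3 + 6) / 3 = 4.67

4.67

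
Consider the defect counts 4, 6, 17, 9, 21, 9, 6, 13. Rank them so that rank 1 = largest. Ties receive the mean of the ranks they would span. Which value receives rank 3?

Sorted (descending): 21, 17, 13, 9, 9, 6, 6, 4
The 2 values of 9 occupy positions 4–5 → average rank (4+5)/2 = 4.5.
The 2 values of 6 occupy positions 6–7 → average rank (6+7)/2 = 6.5.
Rank 3 → value 13.

13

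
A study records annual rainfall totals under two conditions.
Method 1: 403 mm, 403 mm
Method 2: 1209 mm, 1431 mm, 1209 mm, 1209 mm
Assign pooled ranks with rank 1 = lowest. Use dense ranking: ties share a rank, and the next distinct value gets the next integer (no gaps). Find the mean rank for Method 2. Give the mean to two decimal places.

2.25

Sorted (ascending): 403, 403, 1209, 1209, 1209, 1431
The 2 values of 403 share dense rank 1.
The 3 values of 1209 share dense rank 2.
Remaining distinct values take the next consecutive integers.
Method 2 values → pooled ranks: 1209→2, 1431→3, 1209→2, 1209→2
Mean rank = (2 + 3 + 2 + 2) / 4 = 2.25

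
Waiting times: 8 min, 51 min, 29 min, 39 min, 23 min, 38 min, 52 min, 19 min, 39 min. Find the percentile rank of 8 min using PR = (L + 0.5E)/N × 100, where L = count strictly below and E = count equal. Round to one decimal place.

N = 9.
Strictly below 8: 0. Equal to 8: 1.
PR = (0 + 0.5·1)/9 × 100 = 5.6

5.6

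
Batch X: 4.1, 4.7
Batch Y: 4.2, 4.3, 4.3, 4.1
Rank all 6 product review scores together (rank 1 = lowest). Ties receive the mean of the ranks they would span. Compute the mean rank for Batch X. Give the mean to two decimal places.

3.75

Sorted (ascending): 4.1, 4.1, 4.2, 4.3, 4.3, 4.7
The 2 values of 4.1 occupy positions 1–2 → average rank (1+2)/2 = 1.5.
The 2 values of 4.3 occupy positions 4–5 → average rank (4+5)/2 = 4.5.
Batch X values → pooled ranks: 4.1→1.5, 4.7→6
Mean rank = (1.5 + 6) / 2 = 3.75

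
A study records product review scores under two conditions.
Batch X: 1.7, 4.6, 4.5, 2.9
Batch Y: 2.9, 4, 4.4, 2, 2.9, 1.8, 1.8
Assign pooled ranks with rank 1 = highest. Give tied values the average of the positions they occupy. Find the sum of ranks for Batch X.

Sorted (descending): 4.6, 4.5, 4.4, 4, 2.9, 2.9, 2.9, 2, 1.8, 1.8, 1.7
The 3 values of 2.9 occupy positions 5–7 → average rank 6.
The 2 values of 1.8 occupy positions 9–10 → average rank (9+10)/2 = 9.5.
Batch X values → pooled ranks: 1.7→11, 4.6→1, 4.5→2, 2.9→6
Rank sum = 11 + 1 + 2 + 6 = 20

20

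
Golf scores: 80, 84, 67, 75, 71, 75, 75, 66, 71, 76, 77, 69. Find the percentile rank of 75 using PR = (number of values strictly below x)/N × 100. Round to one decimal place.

41.7

N = 12.
Strictly below 75: 5. Equal to 75: 3.
PR = 5/12 × 100 = 41.7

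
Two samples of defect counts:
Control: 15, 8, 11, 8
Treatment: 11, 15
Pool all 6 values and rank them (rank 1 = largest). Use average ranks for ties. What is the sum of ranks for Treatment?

5

Sorted (descending): 15, 15, 11, 11, 8, 8
The 2 values of 15 occupy positions 1–2 → average rank (1+2)/2 = 1.5.
The 2 values of 11 occupy positions 3–4 → average rank (3+4)/2 = 3.5.
The 2 values of 8 occupy positions 5–6 → average rank (5+6)/2 = 5.5.
Treatment values → pooled ranks: 11→3.5, 15→1.5
Rank sum = 3.5 + 1.5 = 5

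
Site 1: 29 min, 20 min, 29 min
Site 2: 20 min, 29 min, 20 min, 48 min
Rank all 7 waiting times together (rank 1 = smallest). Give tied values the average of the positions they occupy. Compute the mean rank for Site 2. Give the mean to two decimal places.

Sorted (ascending): 20, 20, 20, 29, 29, 29, 48
The 3 values of 20 occupy positions 1–3 → average rank 2.
The 3 values of 29 occupy positions 4–6 → average rank 5.
Site 2 values → pooled ranks: 20→2, 29→5, 20→2, 48→7
Mean rank = (2 + 5 + 2 + 7) / 4 = 4.00

4.00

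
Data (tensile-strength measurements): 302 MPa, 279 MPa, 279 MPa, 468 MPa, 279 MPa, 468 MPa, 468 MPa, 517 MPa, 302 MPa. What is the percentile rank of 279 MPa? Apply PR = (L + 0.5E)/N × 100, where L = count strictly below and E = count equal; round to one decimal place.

N = 9.
Strictly below 279: 0. Equal to 279: 3.
PR = (0 + 0.5·3)/9 × 100 = 16.7

16.7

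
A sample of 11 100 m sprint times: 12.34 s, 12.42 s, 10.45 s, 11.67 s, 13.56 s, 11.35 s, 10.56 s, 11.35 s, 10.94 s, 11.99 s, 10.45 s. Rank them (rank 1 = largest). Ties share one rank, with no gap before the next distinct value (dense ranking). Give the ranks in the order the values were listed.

3, 2, 9, 5, 1, 6, 8, 6, 7, 4, 9

Sorted (descending): 13.56, 12.42, 12.34, 11.99, 11.67, 11.35, 11.35, 10.94, 10.56, 10.45, 10.45
The 2 values of 11.35 share dense rank 6.
The 2 values of 10.45 share dense rank 9.
Remaining distinct values take the next consecutive integers.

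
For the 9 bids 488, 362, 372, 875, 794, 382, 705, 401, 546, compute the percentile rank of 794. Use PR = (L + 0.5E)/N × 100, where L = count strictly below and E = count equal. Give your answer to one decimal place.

83.3

N = 9.
Strictly below 794: 7. Equal to 794: 1.
PR = (7 + 0.5·1)/9 × 100 = 83.3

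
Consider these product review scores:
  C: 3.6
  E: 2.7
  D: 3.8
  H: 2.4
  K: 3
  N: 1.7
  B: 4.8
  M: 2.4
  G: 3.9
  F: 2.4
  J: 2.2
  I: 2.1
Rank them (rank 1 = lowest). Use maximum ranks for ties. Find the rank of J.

Sorted (ascending): 1.7, 2.1, 2.2, 2.4, 2.4, 2.4, 2.7, 3, 3.6, 3.8, 3.9, 4.8
The 3 values of 2.4 occupy positions 4–6 → each gets rank 6.
J has value 2.2 → rank 3.

3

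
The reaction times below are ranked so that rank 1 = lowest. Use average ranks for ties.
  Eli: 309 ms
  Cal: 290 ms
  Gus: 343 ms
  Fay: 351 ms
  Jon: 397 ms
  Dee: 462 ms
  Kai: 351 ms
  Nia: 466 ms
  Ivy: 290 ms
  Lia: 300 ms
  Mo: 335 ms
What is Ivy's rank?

Sorted (ascending): 290, 290, 300, 309, 335, 343, 351, 351, 397, 462, 466
The 2 values of 290 occupy positions 1–2 → average rank (1+2)/2 = 1.5.
The 2 values of 351 occupy positions 7–8 → average rank (7+8)/2 = 7.5.
Ivy has value 290 ms → rank 1.5.

1.5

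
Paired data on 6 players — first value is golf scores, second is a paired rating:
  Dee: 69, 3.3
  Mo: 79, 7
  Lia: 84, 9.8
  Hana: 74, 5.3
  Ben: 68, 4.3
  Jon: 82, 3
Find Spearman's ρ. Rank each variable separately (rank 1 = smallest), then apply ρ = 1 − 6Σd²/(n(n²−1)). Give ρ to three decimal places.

Ranks of variable 1: 2, 4, 6, 3, 1, 5
Ranks of variable 2: 2, 5, 6, 4, 3, 1
d = r₁ − r₂: 0, -1, 0, -1, -2, 4
d²: 0, 1, 0, 1, 4, 16; Σd² = 22
ρ = 1 − 6·22/(6·35) = 1 − 132/210 = 0.371

0.371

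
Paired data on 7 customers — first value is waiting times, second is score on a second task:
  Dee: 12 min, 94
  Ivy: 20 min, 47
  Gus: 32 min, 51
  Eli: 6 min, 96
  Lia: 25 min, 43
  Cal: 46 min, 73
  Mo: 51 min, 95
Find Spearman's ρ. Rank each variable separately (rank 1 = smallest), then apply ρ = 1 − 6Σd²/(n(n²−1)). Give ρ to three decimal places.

Ranks of variable 1: 2, 3, 5, 1, 4, 6, 7
Ranks of variable 2: 5, 2, 3, 7, 1, 4, 6
d = r₁ − r₂: -3, 1, 2, -6, 3, 2, 1
d²: 9, 1, 4, 36, 9, 4, 1; Σd² = 64
ρ = 1 − 6·64/(7·48) = 1 − 384/336 = -0.143

-0.143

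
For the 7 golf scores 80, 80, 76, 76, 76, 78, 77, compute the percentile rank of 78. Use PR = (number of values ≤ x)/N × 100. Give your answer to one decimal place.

71.4

N = 7.
Strictly below 78: 4. Equal to 78: 1.
PR = 5/7 × 100 = 71.4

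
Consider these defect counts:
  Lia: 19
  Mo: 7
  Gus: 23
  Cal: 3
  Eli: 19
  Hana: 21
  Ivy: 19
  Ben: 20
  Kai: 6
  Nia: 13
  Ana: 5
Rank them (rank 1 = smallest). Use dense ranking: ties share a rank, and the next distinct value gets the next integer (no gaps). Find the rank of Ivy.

Sorted (ascending): 3, 5, 6, 7, 13, 19, 19, 19, 20, 21, 23
The 3 values of 19 share dense rank 6.
Remaining distinct values take the next consecutive integers.
Ivy has value 19 → rank 6.

6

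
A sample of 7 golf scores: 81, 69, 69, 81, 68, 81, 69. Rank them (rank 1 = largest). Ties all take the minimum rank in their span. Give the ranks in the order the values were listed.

Sorted (descending): 81, 81, 81, 69, 69, 69, 68
The 3 values of 81 occupy positions 1–3 → each gets rank 1.
The 3 values of 69 occupy positions 4–6 → each gets rank 4.

1, 4, 4, 1, 7, 1, 4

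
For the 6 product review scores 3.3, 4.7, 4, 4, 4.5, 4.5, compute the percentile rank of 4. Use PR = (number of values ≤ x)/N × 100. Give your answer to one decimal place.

N = 6.
Strictly below 4: 1. Equal to 4: 2.
PR = 3/6 × 100 = 50.0

50.0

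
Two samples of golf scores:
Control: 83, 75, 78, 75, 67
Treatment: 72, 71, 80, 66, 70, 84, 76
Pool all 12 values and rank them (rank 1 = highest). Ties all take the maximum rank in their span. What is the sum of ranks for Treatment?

Sorted (descending): 84, 83, 80, 78, 76, 75, 75, 72, 71, 70, 67, 66
The 2 values of 75 occupy positions 6–7 → each gets rank 7.
Treatment values → pooled ranks: 72→8, 71→9, 80→3, 66→12, 70→10, 84→1, 76→5
Rank sum = 8 + 9 + 3 + 12 + 10 + 1 + 5 = 48

48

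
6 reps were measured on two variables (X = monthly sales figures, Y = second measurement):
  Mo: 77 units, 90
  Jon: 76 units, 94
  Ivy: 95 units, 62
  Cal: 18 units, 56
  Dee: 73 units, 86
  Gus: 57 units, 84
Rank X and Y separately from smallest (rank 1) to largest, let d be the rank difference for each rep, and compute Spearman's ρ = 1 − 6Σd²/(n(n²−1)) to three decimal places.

Ranks of variable 1: 5, 4, 6, 1, 3, 2
Ranks of variable 2: 5, 6, 2, 1, 4, 3
d = r₁ − r₂: 0, -2, 4, 0, -1, -1
d²: 0, 4, 16, 0, 1, 1; Σd² = 22
ρ = 1 − 6·22/(6·35) = 1 − 132/210 = 0.371

0.371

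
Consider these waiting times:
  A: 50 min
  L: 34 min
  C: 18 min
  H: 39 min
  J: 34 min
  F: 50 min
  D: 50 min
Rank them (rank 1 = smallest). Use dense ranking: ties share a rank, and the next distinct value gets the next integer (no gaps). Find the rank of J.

Sorted (ascending): 18, 34, 34, 39, 50, 50, 50
The 2 values of 34 share dense rank 2.
The 3 values of 50 share dense rank 4.
Remaining distinct values take the next consecutive integers.
J has value 34 min → rank 2.

2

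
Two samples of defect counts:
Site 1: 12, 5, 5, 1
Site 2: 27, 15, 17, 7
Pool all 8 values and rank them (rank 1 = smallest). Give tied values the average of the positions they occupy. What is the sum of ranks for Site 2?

Sorted (ascending): 1, 5, 5, 7, 12, 15, 17, 27
The 2 values of 5 occupy positions 2–3 → average rank (2+3)/2 = 2.5.
Site 2 values → pooled ranks: 27→8, 15→6, 17→7, 7→4
Rank sum = 8 + 6 + 7 + 4 = 25

25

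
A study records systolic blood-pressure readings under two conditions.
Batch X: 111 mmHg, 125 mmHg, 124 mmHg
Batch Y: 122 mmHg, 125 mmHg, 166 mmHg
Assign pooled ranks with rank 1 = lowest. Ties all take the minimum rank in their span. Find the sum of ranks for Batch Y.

12

Sorted (ascending): 111, 122, 124, 125, 125, 166
The 2 values of 125 occupy positions 4–5 → each gets rank 4.
Batch Y values → pooled ranks: 122→2, 125→4, 166→6
Rank sum = 2 + 4 + 6 = 12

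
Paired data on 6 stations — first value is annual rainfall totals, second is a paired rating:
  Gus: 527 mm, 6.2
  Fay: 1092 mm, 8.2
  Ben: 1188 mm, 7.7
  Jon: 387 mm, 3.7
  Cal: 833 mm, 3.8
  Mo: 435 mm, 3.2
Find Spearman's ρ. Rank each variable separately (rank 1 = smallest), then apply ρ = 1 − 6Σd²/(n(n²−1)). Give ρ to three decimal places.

0.829

Ranks of variable 1: 3, 5, 6, 1, 4, 2
Ranks of variable 2: 4, 6, 5, 2, 3, 1
d = r₁ − r₂: -1, -1, 1, -1, 1, 1
d²: 1, 1, 1, 1, 1, 1; Σd² = 6
ρ = 1 − 6·6/(6·35) = 1 − 36/210 = 0.829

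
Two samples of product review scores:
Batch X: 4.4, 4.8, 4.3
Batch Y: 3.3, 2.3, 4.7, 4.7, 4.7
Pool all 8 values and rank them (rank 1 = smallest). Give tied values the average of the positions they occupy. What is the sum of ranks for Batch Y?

Sorted (ascending): 2.3, 3.3, 4.3, 4.4, 4.7, 4.7, 4.7, 4.8
The 3 values of 4.7 occupy positions 5–7 → average rank 6.
Batch Y values → pooled ranks: 3.3→2, 2.3→1, 4.7→6, 4.7→6, 4.7→6
Rank sum = 2 + 1 + 6 + 6 + 6 = 21

21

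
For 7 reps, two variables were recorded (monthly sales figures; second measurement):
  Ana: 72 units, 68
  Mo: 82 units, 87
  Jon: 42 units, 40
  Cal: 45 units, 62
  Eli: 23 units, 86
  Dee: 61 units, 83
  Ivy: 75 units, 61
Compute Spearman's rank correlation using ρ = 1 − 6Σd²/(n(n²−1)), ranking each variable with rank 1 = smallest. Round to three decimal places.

Ranks of variable 1: 5, 7, 2, 3, 1, 4, 6
Ranks of variable 2: 4, 7, 1, 3, 6, 5, 2
d = r₁ − r₂: 1, 0, 1, 0, -5, -1, 4
d²: 1, 0, 1, 0, 25, 1, 16; Σd² = 44
ρ = 1 − 6·44/(7·48) = 1 − 264/336 = 0.214

0.214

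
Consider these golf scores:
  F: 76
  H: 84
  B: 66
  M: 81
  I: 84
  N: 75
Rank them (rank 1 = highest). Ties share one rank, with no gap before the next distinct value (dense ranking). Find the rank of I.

Sorted (descending): 84, 84, 81, 76, 75, 66
The 2 values of 84 share dense rank 1.
Remaining distinct values take the next consecutive integers.
I has value 84 → rank 1.

1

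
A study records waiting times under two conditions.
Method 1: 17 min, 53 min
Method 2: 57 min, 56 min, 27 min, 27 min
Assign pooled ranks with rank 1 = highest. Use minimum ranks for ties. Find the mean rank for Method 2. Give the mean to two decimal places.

Sorted (descending): 57, 56, 53, 27, 27, 17
The 2 values of 27 occupy positions 4–5 → each gets rank 4.
Method 2 values → pooled ranks: 57→1, 56→2, 27→4, 27→4
Mean rank = (1 + 2 + 4 + 4) / 4 = 2.75

2.75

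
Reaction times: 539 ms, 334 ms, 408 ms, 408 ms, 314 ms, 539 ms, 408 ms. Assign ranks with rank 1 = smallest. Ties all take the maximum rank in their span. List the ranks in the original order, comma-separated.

7, 2, 5, 5, 1, 7, 5

Sorted (ascending): 314, 334, 408, 408, 408, 539, 539
The 3 values of 408 occupy positions 3–5 → each gets rank 5.
The 2 values of 539 occupy positions 6–7 → each gets rank 7.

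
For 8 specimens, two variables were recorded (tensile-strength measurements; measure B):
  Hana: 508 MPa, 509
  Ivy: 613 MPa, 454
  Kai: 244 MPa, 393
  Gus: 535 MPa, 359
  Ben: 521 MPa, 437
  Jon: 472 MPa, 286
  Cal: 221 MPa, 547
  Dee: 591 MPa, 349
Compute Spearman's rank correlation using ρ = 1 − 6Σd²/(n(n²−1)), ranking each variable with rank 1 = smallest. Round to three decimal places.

Ranks of variable 1: 4, 8, 2, 6, 5, 3, 1, 7
Ranks of variable 2: 7, 6, 4, 3, 5, 1, 8, 2
d = r₁ − r₂: -3, 2, -2, 3, 0, 2, -7, 5
d²: 9, 4, 4, 9, 0, 4, 49, 25; Σd² = 104
ρ = 1 − 6·104/(8·63) = 1 − 624/504 = -0.238

-0.238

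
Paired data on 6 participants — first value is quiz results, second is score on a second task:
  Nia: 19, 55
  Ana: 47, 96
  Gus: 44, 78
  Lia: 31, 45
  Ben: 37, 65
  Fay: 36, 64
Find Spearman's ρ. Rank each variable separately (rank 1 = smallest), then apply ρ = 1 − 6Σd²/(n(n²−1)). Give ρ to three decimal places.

0.943

Ranks of variable 1: 1, 6, 5, 2, 4, 3
Ranks of variable 2: 2, 6, 5, 1, 4, 3
d = r₁ − r₂: -1, 0, 0, 1, 0, 0
d²: 1, 0, 0, 1, 0, 0; Σd² = 2
ρ = 1 − 6·2/(6·35) = 1 − 12/210 = 0.943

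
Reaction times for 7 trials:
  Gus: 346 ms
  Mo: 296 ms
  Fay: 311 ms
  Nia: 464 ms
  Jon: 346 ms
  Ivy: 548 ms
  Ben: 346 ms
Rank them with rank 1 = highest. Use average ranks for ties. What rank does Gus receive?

4

Sorted (descending): 548, 464, 346, 346, 346, 311, 296
The 3 values of 346 occupy positions 3–5 → average rank 4.
Gus has value 346 ms → rank 4.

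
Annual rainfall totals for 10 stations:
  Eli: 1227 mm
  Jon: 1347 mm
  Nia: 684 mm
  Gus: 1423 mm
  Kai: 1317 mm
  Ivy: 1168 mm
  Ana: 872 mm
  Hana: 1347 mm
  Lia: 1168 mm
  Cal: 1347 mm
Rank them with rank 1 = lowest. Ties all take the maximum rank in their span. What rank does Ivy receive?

Sorted (ascending): 684, 872, 1168, 1168, 1227, 1317, 1347, 1347, 1347, 1423
The 2 values of 1168 occupy positions 3–4 → each gets rank 4.
The 3 values of 1347 occupy positions 7–9 → each gets rank 9.
Ivy has value 1168 mm → rank 4.

4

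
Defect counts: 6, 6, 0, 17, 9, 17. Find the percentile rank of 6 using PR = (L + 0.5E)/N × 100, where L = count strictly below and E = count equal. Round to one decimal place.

N = 6.
Strictly below 6: 1. Equal to 6: 2.
PR = (1 + 0.5·2)/6 × 100 = 33.3

33.3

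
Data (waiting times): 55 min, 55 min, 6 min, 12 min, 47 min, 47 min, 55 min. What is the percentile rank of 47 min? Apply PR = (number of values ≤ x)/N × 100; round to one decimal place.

N = 7.
Strictly below 47: 2. Equal to 47: 2.
PR = 4/7 × 100 = 57.1

57.1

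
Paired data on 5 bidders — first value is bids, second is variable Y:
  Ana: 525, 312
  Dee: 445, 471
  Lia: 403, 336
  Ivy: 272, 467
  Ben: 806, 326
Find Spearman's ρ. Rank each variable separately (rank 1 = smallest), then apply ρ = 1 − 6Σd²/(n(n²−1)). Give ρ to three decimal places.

-0.600

Ranks of variable 1: 4, 3, 2, 1, 5
Ranks of variable 2: 1, 5, 3, 4, 2
d = r₁ − r₂: 3, -2, -1, -3, 3
d²: 9, 4, 1, 9, 9; Σd² = 32
ρ = 1 − 6·32/(5·24) = 1 − 192/120 = -0.600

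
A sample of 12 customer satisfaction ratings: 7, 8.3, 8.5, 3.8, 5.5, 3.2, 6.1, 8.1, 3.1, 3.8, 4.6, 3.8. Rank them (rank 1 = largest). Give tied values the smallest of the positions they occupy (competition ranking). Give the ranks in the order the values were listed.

4, 2, 1, 8, 6, 11, 5, 3, 12, 8, 7, 8

Sorted (descending): 8.5, 8.3, 8.1, 7, 6.1, 5.5, 4.6, 3.8, 3.8, 3.8, 3.2, 3.1
The 3 values of 3.8 occupy positions 8–10 → each gets rank 8.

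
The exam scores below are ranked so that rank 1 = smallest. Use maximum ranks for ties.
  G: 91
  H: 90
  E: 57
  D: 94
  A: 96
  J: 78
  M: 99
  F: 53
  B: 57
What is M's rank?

9

Sorted (ascending): 53, 57, 57, 78, 90, 91, 94, 96, 99
The 2 values of 57 occupy positions 2–3 → each gets rank 3.
M has value 99 → rank 9.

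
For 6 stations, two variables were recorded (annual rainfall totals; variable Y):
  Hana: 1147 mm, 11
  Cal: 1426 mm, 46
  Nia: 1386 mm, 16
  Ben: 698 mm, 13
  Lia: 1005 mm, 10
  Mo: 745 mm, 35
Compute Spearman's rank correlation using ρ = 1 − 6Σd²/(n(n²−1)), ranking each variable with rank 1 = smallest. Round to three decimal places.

0.371

Ranks of variable 1: 4, 6, 5, 1, 3, 2
Ranks of variable 2: 2, 6, 4, 3, 1, 5
d = r₁ − r₂: 2, 0, 1, -2, 2, -3
d²: 4, 0, 1, 4, 4, 9; Σd² = 22
ρ = 1 − 6·22/(6·35) = 1 − 132/210 = 0.371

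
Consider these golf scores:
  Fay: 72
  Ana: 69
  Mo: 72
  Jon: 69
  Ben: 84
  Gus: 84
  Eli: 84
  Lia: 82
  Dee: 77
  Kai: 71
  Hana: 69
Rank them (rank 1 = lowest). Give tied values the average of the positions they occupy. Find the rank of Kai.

Sorted (ascending): 69, 69, 69, 71, 72, 72, 77, 82, 84, 84, 84
The 3 values of 69 occupy positions 1–3 → average rank 2.
The 2 values of 72 occupy positions 5–6 → average rank (5+6)/2 = 5.5.
The 3 values of 84 occupy positions 9–11 → average rank 10.
Kai has value 71 → rank 4.

4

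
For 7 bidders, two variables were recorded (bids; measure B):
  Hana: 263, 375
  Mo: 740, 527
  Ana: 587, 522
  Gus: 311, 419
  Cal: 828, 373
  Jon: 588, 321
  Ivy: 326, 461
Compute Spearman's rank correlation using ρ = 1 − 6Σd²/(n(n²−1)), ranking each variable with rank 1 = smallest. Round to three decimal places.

-0.036

Ranks of variable 1: 1, 6, 4, 2, 7, 5, 3
Ranks of variable 2: 3, 7, 6, 4, 2, 1, 5
d = r₁ − r₂: -2, -1, -2, -2, 5, 4, -2
d²: 4, 1, 4, 4, 25, 16, 4; Σd² = 58
ρ = 1 − 6·58/(7·48) = 1 − 348/336 = -0.036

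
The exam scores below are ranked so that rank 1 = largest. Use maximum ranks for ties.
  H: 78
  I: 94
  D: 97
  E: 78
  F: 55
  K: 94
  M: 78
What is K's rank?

Sorted (descending): 97, 94, 94, 78, 78, 78, 55
The 2 values of 94 occupy positions 2–3 → each gets rank 3.
The 3 values of 78 occupy positions 4–6 → each gets rank 6.
K has value 94 → rank 3.

3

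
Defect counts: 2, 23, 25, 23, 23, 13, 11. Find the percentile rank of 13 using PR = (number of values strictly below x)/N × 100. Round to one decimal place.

N = 7.
Strictly below 13: 2. Equal to 13: 1.
PR = 2/7 × 100 = 28.6

28.6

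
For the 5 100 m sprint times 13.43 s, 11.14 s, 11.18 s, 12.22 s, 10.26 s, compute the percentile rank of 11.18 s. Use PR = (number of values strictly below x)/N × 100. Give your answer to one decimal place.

N = 5.
Strictly below 11.18: 2. Equal to 11.18: 1.
PR = 2/5 × 100 = 40.0

40.0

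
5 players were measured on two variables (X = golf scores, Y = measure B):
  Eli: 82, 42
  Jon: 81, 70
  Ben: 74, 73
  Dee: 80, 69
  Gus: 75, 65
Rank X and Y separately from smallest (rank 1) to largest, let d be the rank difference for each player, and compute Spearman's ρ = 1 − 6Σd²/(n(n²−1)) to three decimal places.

-0.600

Ranks of variable 1: 5, 4, 1, 3, 2
Ranks of variable 2: 1, 4, 5, 3, 2
d = r₁ − r₂: 4, 0, -4, 0, 0
d²: 16, 0, 16, 0, 0; Σd² = 32
ρ = 1 − 6·32/(5·24) = 1 − 192/120 = -0.600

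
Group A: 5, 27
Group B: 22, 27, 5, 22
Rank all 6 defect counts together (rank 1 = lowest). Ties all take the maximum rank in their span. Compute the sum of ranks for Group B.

16

Sorted (ascending): 5, 5, 22, 22, 27, 27
The 2 values of 5 occupy positions 1–2 → each gets rank 2.
The 2 values of 22 occupy positions 3–4 → each gets rank 4.
The 2 values of 27 occupy positions 5–6 → each gets rank 6.
Group B values → pooled ranks: 22→4, 27→6, 5→2, 22→4
Rank sum = 4 + 6 + 2 + 4 = 16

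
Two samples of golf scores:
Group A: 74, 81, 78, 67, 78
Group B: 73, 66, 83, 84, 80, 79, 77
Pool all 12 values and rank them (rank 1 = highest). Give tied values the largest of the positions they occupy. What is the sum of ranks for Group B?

42

Sorted (descending): 84, 83, 81, 80, 79, 78, 78, 77, 74, 73, 67, 66
The 2 values of 78 occupy positions 6–7 → each gets rank 7.
Group B values → pooled ranks: 73→10, 66→12, 83→2, 84→1, 80→4, 79→5, 77→8
Rank sum = 10 + 12 + 2 + 1 + 4 + 5 + 8 = 42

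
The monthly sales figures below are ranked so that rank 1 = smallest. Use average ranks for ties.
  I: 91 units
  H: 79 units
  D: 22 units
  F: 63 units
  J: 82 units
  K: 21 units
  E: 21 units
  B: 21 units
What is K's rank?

Sorted (ascending): 21, 21, 21, 22, 63, 79, 82, 91
The 3 values of 21 occupy positions 1–3 → average rank 2.
K has value 21 units → rank 2.

2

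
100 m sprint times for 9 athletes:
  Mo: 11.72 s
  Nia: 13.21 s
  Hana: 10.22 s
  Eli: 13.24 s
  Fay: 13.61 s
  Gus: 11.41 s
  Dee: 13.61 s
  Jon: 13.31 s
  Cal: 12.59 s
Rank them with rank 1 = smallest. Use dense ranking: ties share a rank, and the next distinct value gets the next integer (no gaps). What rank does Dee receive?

Sorted (ascending): 10.22, 11.41, 11.72, 12.59, 13.21, 13.24, 13.31, 13.61, 13.61
The 2 values of 13.61 share dense rank 8.
Remaining distinct values take the next consecutive integers.
Dee has value 13.61 s → rank 8.

8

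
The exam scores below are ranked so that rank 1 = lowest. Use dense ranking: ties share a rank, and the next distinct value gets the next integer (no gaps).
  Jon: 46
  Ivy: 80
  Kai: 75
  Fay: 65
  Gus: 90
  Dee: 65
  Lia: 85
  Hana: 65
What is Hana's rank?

2

Sorted (ascending): 46, 65, 65, 65, 75, 80, 85, 90
The 3 values of 65 share dense rank 2.
Remaining distinct values take the next consecutive integers.
Hana has value 65 → rank 2.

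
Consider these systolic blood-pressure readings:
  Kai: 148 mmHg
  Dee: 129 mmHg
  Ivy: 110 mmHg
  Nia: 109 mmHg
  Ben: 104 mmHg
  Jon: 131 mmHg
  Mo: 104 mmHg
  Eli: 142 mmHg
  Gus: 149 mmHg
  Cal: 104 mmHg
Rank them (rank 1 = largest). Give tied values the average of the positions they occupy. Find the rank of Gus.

Sorted (descending): 149, 148, 142, 131, 129, 110, 109, 104, 104, 104
The 3 values of 104 occupy positions 8–10 → average rank 9.
Gus has value 149 mmHg → rank 1.

1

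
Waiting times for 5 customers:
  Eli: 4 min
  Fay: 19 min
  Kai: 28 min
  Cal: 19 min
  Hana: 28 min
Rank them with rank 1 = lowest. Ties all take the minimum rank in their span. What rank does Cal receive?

2

Sorted (ascending): 4, 19, 19, 28, 28
The 2 values of 19 occupy positions 2–3 → each gets rank 2.
The 2 values of 28 occupy positions 4–5 → each gets rank 4.
Cal has value 19 min → rank 2.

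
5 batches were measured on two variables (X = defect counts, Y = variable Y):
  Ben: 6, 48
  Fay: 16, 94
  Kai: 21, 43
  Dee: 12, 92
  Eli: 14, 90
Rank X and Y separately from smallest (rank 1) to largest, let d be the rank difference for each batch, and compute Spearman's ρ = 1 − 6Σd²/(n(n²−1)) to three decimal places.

Ranks of variable 1: 1, 4, 5, 2, 3
Ranks of variable 2: 2, 5, 1, 4, 3
d = r₁ − r₂: -1, -1, 4, -2, 0
d²: 1, 1, 16, 4, 0; Σd² = 22
ρ = 1 − 6·22/(5·24) = 1 − 132/120 = -0.100

-0.100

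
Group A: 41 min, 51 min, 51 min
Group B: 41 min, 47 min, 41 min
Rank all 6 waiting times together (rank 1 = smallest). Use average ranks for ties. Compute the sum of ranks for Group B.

8

Sorted (ascending): 41, 41, 41, 47, 51, 51
The 3 values of 41 occupy positions 1–3 → average rank 2.
The 2 values of 51 occupy positions 5–6 → average rank (5+6)/2 = 5.5.
Group B values → pooled ranks: 41→2, 47→4, 41→2
Rank sum = 2 + 4 + 2 = 8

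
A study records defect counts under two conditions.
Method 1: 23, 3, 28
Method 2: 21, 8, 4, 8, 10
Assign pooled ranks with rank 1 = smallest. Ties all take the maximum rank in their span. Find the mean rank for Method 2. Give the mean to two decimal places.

4.20

Sorted (ascending): 3, 4, 8, 8, 10, 21, 23, 28
The 2 values of 8 occupy positions 3–4 → each gets rank 4.
Method 2 values → pooled ranks: 21→6, 8→4, 4→2, 8→4, 10→5
Mean rank = (6 + 4 + 2 + 4 + 5) / 5 = 4.20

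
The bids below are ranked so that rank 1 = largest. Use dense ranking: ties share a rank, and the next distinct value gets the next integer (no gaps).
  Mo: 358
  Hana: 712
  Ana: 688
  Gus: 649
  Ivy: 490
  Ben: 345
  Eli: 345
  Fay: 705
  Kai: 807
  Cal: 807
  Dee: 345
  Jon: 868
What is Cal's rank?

2

Sorted (descending): 868, 807, 807, 712, 705, 688, 649, 490, 358, 345, 345, 345
The 2 values of 807 share dense rank 2.
The 3 values of 345 share dense rank 9.
Remaining distinct values take the next consecutive integers.
Cal has value 807 → rank 2.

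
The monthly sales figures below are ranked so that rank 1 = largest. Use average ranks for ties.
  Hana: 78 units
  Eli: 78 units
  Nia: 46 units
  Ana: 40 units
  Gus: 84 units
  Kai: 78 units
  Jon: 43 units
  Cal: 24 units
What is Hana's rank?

Sorted (descending): 84, 78, 78, 78, 46, 43, 40, 24
The 3 values of 78 occupy positions 2–4 → average rank 3.
Hana has value 78 units → rank 3.

3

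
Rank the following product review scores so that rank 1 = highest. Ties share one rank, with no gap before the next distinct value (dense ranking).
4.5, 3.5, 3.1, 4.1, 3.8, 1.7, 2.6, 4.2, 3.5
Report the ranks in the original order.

1, 5, 6, 3, 4, 8, 7, 2, 5

Sorted (descending): 4.5, 4.2, 4.1, 3.8, 3.5, 3.5, 3.1, 2.6, 1.7
The 2 values of 3.5 share dense rank 5.
Remaining distinct values take the next consecutive integers.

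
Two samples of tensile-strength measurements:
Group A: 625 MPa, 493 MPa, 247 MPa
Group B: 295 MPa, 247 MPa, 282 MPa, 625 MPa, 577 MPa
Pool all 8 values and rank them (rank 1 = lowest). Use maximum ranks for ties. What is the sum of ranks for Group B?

Sorted (ascending): 247, 247, 282, 295, 493, 577, 625, 625
The 2 values of 247 occupy positions 1–2 → each gets rank 2.
The 2 values of 625 occupy positions 7–8 → each gets rank 8.
Group B values → pooled ranks: 295→4, 247→2, 282→3, 625→8, 577→6
Rank sum = 4 + 2 + 3 + 8 + 6 = 23

23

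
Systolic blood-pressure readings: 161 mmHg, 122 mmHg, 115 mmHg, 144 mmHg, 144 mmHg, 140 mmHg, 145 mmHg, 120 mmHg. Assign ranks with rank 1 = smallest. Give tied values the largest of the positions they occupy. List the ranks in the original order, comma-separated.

8, 3, 1, 6, 6, 4, 7, 2

Sorted (ascending): 115, 120, 122, 140, 144, 144, 145, 161
The 2 values of 144 occupy positions 5–6 → each gets rank 6.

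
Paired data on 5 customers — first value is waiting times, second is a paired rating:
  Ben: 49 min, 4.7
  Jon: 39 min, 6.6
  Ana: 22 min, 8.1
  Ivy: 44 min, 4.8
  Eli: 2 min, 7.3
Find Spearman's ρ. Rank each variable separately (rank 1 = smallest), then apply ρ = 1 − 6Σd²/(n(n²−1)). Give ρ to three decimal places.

Ranks of variable 1: 5, 3, 2, 4, 1
Ranks of variable 2: 1, 3, 5, 2, 4
d = r₁ − r₂: 4, 0, -3, 2, -3
d²: 16, 0, 9, 4, 9; Σd² = 38
ρ = 1 − 6·38/(5·24) = 1 − 228/120 = -0.900

-0.900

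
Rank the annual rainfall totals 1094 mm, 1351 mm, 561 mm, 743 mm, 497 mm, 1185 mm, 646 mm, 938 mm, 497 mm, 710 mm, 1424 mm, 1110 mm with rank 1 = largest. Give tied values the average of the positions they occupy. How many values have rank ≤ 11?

10

Sorted (descending): 1424, 1351, 1185, 1110, 1094, 938, 743, 710, 646, 561, 497, 497
The 2 values of 497 occupy positions 11–12 → average rank (11+12)/2 = 11.5.
Ranks ≤ 11: {1, 2, 3, 4, 5, 6, 7, 8, 9, 10} → 10 values.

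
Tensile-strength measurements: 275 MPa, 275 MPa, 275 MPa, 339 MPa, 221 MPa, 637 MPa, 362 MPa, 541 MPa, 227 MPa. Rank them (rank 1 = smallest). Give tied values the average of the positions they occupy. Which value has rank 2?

227

Sorted (ascending): 221, 227, 275, 275, 275, 339, 362, 541, 637
The 3 values of 275 occupy positions 3–5 → average rank 4.
Rank 2 → value 227.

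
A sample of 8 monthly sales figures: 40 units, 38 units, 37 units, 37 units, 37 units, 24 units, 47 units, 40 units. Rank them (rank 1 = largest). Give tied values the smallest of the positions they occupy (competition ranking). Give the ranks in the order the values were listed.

2, 4, 5, 5, 5, 8, 1, 2

Sorted (descending): 47, 40, 40, 38, 37, 37, 37, 24
The 2 values of 40 occupy positions 2–3 → each gets rank 2.
The 3 values of 37 occupy positions 5–7 → each gets rank 5.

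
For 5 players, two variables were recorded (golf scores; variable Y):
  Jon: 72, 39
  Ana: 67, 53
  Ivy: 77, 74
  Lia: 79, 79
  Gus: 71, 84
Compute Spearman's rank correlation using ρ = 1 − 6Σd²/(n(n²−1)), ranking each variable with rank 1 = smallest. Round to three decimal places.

0.200

Ranks of variable 1: 3, 1, 4, 5, 2
Ranks of variable 2: 1, 2, 3, 4, 5
d = r₁ − r₂: 2, -1, 1, 1, -3
d²: 4, 1, 1, 1, 9; Σd² = 16
ρ = 1 − 6·16/(5·24) = 1 − 96/120 = 0.200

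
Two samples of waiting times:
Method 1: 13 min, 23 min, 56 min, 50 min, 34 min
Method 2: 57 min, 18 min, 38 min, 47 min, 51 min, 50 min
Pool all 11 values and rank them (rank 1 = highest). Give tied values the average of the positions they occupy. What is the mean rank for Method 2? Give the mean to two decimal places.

Sorted (descending): 57, 56, 51, 50, 50, 47, 38, 34, 23, 18, 13
The 2 values of 50 occupy positions 4–5 → average rank (4+5)/2 = 4.5.
Method 2 values → pooled ranks: 57→1, 18→10, 38→7, 47→6, 51→3, 50→4.5
Mean rank = (1 + 10 + 7 + 6 + 3 + 4.5) / 6 = 5.25

5.25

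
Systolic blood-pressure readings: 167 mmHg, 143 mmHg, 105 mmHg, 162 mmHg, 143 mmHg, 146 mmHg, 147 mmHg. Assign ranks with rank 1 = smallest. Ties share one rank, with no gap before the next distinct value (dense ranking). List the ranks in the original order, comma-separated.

6, 2, 1, 5, 2, 3, 4

Sorted (ascending): 105, 143, 143, 146, 147, 162, 167
The 2 values of 143 share dense rank 2.
Remaining distinct values take the next consecutive integers.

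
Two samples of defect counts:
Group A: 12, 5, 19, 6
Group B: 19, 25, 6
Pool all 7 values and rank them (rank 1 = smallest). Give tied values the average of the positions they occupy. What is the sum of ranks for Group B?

15

Sorted (ascending): 5, 6, 6, 12, 19, 19, 25
The 2 values of 6 occupy positions 2–3 → average rank (2+3)/2 = 2.5.
The 2 values of 19 occupy positions 5–6 → average rank (5+6)/2 = 5.5.
Group B values → pooled ranks: 19→5.5, 25→7, 6→2.5
Rank sum = 5.5 + 7 + 2.5 = 15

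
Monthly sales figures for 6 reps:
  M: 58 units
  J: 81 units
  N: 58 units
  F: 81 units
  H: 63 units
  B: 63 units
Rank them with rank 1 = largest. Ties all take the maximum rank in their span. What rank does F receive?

2

Sorted (descending): 81, 81, 63, 63, 58, 58
The 2 values of 81 occupy positions 1–2 → each gets rank 2.
The 2 values of 63 occupy positions 3–4 → each gets rank 4.
The 2 values of 58 occupy positions 5–6 → each gets rank 6.
F has value 81 units → rank 2.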